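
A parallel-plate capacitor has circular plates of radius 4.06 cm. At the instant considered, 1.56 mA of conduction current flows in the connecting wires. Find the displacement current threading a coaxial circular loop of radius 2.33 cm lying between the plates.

Between the plates the displacement current equals the wire current: I_d = 1.56 mA = 1.56×10^-3 A.
Since J_d is uniform, the enclosed fraction is (r/R)² = 0.3294, giving I_d,enc = 5.14×10^-4 A.

5.14×10^-4 A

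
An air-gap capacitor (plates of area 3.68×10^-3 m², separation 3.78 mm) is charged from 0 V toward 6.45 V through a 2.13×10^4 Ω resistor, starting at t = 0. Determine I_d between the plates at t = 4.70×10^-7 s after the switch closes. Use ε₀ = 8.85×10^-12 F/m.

With C = ε₀A/d = (8.85×10^-12)(3.68×10^-3)/(3.78×10^-3) = 8.616×10^-12 F, the time constant is τ = RC = 1.835×10^-7 s, so t/τ = 2.561 and e^(−t/τ) = 0.07723.
I_d = I_cond = (V₀/R) e^(−t/τ) = (3.028×10^-4)(0.07723) = 2.34×10^-5 A.

2.34×10^-5 A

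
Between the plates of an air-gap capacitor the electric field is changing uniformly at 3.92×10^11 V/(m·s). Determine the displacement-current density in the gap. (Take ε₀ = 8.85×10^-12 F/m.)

3.47 A/m²

The displacement-current density is ε₀ ∂E/∂t = (8.85×10^-12)(3.92×10^11) = 3.47 A/m².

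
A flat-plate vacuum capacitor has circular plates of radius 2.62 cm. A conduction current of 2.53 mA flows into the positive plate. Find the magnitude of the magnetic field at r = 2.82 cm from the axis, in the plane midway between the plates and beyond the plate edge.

By continuity the displacement current in the gap matches the conduction current: I_d = 2.53×10^-3 A.
Outside the plates the loop encloses all of I_d, so B·2πr = μ₀ I_d and B = 1.79×10^-8 T.

1.79×10^-8 T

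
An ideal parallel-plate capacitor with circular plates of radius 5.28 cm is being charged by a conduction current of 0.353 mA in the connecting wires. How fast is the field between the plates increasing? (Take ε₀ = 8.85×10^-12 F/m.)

4.55×10^9 V/(m·s)

The displacement current between the plates equals the conduction current, I_d = 0.353 mA.
Then dE/dt = I_d/(ε₀A) = 4.55×10^9 V/(m·s).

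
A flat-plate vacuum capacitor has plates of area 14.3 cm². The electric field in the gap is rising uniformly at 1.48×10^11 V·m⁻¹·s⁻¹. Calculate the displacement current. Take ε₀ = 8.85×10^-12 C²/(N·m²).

1.87×10^-3 A

The displacement current is ε₀ times dΦ_E/dt = ε₀ A dE/dt = (8.85×10^-12)(1.43×10^-3)(1.48×10^11) = 1.87×10^-3 A.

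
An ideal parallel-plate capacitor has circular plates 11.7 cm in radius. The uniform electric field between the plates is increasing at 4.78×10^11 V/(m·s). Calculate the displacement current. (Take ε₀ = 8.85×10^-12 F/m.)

The displacement current is ε₀ times dΦ_E/dt = ε₀ A dE/dt = (8.85×10^-12)(0.04301)(4.78×10^11) = 0.182 A.

0.182 A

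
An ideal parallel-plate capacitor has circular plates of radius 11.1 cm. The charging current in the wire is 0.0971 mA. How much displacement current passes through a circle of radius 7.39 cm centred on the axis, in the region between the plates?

4.30×10^-5 A

By continuity the displacement current in the gap matches the conduction current: I_d = 9.71×10^-5 A.
Since J_d is uniform, the enclosed fraction is (r/R)² = 0.4432, giving I_d,enc = 4.30×10^-5 A.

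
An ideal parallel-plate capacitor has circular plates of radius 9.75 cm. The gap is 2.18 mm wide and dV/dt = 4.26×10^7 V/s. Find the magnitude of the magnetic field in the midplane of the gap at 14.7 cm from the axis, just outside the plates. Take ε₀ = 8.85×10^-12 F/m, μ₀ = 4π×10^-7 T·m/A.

With E = V/d, dE/dt = 1.954×10^10 V/(m·s) and πR² = 0.02986 m², giving I_d = ε₀ πR² dE/dt = 5.164×10^-3 A.
For r ≥ R the full I_d is enclosed: B = μ₀ I_d/(2πr) = (4π×10^-7)(5.164×10^-3)/(2π·0.147) = 7.03×10^-9 T.

7.03×10^-9 T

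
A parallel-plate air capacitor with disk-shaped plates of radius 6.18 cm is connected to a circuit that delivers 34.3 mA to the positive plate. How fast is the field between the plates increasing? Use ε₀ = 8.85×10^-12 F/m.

3.23×10^11 V/(m·s)

By continuity, I_d in the gap equals the 34.3 mA flowing in the wire.
Since I_d = ε₀ A dE/dt, dE/dt = I_d/(ε₀A) = (0.0343)/((8.85×10^-12)(0.01200)) = 3.23×10^11 V/(m·s).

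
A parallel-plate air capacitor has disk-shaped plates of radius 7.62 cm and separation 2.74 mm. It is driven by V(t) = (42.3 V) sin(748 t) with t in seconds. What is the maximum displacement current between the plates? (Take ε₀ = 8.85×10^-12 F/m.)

1.86×10^-6 A

(dE/dt)_max = V₀ω/d = 1.155×10^7 V/(m·s); ω = 748 rad/s.
I_d,max = ε₀ A (dE/dt)_max = (8.85×10^-12)(0.01824)(1.155×10^7) = 1.86×10^-6 A.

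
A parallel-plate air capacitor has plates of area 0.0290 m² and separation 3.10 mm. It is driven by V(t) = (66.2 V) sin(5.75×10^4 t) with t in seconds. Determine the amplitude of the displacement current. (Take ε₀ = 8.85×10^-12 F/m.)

3.15×10^-4 A

(dE/dt)_max = V₀ω/d = 1.228×10^9 V/(m·s); ω = 5.75×10^4 rad/s.
I_d,max = ε₀ A (dE/dt)_max = (8.85×10^-12)(0.0290)(1.228×10^9) = 3.15×10^-4 A.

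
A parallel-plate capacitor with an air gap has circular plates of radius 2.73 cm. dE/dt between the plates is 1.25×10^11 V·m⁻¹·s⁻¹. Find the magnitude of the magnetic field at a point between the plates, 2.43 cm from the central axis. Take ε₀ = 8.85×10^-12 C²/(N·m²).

Total displacement current: I_d = ε₀(πR²)(dE/dt) = (8.85×10^-12)(2.341×10^-3)(1.25×10^11) = 2.590×10^-3 A.
An Ampèrian loop of radius r encloses a fraction (r/R)² of I_d. Then B·2πr = μ₀ I_d (r/R)², giving B = μ₀ I_d r/(2πR²) = 1.69×10^-8 T.

1.69×10^-8 T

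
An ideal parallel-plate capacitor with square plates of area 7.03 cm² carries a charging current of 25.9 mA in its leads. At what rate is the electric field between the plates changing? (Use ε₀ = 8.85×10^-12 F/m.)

4.16×10^12 V/(m·s)

The displacement current between the plates equals the conduction current, I_d = 25.9 mA.
Since I_d = ε₀ A dE/dt, dE/dt = I_d/(ε₀A) = (0.0259)/((8.85×10^-12)(7.03×10^-4)) = 4.16×10^12 V/(m·s).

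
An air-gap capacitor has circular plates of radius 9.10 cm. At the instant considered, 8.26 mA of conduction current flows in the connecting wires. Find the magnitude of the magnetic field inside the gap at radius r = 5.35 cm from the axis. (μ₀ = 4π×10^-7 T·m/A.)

By continuity the displacement current in the gap matches the conduction current: I_d = 8.26×10^-3 A.
For r < R the Ampère–Maxwell law gives B(2πr) = μ₀ I_d (r²/R²), so B = μ₀ I_d r/(2πR²) = (4π×10^-7)(8.26×10^-3)(0.0535)/(2π·0.0910²) = 1.07×10^-8 T.

1.07×10^-8 T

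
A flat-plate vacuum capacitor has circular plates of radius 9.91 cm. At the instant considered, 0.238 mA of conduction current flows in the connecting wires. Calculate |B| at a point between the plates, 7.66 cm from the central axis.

By continuity the displacement current in the gap matches the conduction current: I_d = 2.38×10^-4 A.
An Ampèrian loop of radius r encloses a fraction (r/R)² of I_d. Then B·2πr = μ₀ I_d (r/R)², giving B = μ₀ I_d r/(2πR²) = 3.71×10^-10 T.

3.71×10^-10 T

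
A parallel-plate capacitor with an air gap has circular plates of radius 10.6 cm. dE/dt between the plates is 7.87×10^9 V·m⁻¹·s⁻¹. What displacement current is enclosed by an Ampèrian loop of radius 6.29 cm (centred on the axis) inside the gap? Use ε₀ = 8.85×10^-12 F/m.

8.66×10^-4 A

Through the whole plate area (πR² = 0.03530 m²), I_d = ε₀ πR² dE/dt = 2.459×10^-3 A.
Through an area πr² the displacement current is I_d·(πr²/πR²) = I_d (r/R)² = 8.66×10^-4 A.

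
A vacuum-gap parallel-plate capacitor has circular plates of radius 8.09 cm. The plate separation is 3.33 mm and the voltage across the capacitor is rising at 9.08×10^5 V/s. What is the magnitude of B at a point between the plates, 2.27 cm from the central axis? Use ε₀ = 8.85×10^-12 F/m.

dE/dt = (dV/dt)/d = 2.727×10^8 V/(m·s); I_d = ε₀(πR²)(dE/dt) = (8.85×10^-12)(0.02056)(2.727×10^8) = 4.962×10^-5 A.
For r < R the Ampère–Maxwell law gives B(2πr) = μ₀ I_d (r²/R²), so B = μ₀ I_d r/(2πR²) = (4π×10^-7)(4.962×10^-5)(0.0227)/(2π·0.0809²) = 3.44×10^-11 T.

3.44×10^-11 T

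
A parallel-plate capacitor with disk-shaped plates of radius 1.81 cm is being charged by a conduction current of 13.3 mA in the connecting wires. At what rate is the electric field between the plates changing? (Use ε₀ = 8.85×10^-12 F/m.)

1.46×10^12 V/(m·s)

The displacement current between the plates equals the conduction current, I_d = 13.3 mA.
Then dE/dt = I_d/(ε₀A) = 1.46×10^12 V/(m·s).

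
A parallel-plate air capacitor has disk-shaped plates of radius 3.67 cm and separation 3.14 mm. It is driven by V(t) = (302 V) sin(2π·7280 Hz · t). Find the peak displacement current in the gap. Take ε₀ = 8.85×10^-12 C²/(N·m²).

(dE/dt)_max = V₀ω/d = 4.399×10^9 V/(m·s); ω = 2πf = 4.574×10^4 rad/s.
I_d,max = ε₀ A (dE/dt)_max = (8.85×10^-12)(4.231×10^-3)(4.399×10^9) = 1.65×10^-4 A.

1.65×10^-4 A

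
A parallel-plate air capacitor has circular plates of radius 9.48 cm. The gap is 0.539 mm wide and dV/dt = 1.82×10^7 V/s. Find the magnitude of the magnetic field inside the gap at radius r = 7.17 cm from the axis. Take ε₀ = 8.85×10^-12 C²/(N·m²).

I_d = C dV/dt with C = ε₀πR²/d = 4.635×10^-10 F, so I_d = (4.635×10^-10)(1.82×10^7) = 8.436×10^-3 A.
For r < R the Ampère–Maxwell law gives B(2πr) = μ₀ I_d (r²/R²), so B = μ₀ I_d r/(2πR²) = (4π×10^-7)(8.436×10^-3)(0.0717)/(2π·0.0948²) = 1.35×10^-8 T.

1.35×10^-8 T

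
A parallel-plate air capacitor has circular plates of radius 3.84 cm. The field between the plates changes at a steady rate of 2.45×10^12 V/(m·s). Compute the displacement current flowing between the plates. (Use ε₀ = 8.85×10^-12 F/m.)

I_d = ε₀ A (dE/dt) = (8.85×10^-12)(4.632×10^-3 m²)(2.45×10^12) = 0.100 A.

0.100 A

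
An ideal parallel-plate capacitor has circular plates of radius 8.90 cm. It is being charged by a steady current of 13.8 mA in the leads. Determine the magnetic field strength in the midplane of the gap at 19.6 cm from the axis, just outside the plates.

1.41×10^-8 T

Between the plates the displacement current equals the wire current: I_d = 13.8 mA = 0.0138 A.
Outside the plates the loop encloses all of I_d, so B·2πr = μ₀ I_d and B = 1.41×10^-8 T.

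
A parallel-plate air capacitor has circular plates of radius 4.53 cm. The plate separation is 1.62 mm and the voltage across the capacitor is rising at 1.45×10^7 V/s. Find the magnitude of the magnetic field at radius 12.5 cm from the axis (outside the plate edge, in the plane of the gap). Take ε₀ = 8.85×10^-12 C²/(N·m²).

With E = V/d, dE/dt = 8.951×10^9 V/(m·s) and πR² = 6.447×10^-3 m², giving I_d = ε₀ πR² dE/dt = 5.107×10^-4 A.
For r ≥ R the full I_d is enclosed: B = μ₀ I_d/(2πr) = (4π×10^-7)(5.107×10^-4)/(2π·0.125) = 8.17×10^-10 T.

8.17×10^-10 T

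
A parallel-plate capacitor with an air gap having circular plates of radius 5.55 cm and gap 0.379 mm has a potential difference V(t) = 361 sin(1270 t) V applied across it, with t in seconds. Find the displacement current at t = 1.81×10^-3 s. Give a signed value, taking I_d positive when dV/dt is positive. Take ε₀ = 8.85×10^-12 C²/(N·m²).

-6.89×10^-5 A

dV/dt = (361)(1270)·cos(2.2987) = -3.050×10^5 V/s.
I_d = C dV/dt with C = ε₀A/d = (8.85×10^-12)(9.677×10^-3)/(3.79×10^-4) = 2.260×10^-10 F, so I_d = (2.260×10^-10)(-3.050×10^5) = -6.89×10^-5 A.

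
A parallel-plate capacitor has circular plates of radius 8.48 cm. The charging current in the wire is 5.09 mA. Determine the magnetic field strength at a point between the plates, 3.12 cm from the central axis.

Between the plates the displacement current equals the wire current: I_d = 5.09 mA = 5.09×10^-3 A.
∮B·dl = μ₀ I_d,enc with I_d,enc = I_d r²/R² = 6.890×10^-4 A; so B = μ₀ I_d,enc/(2πr) = 4.42×10^-9 T.

4.42×10^-9 T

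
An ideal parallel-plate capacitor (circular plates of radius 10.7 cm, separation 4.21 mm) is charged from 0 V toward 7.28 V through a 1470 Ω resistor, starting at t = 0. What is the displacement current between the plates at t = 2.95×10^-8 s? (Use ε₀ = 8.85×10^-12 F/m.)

With C = ε₀A/d = (8.85×10^-12)(0.03597)/(4.21×10^-3) = 7.561×10^-11 F, the time constant is τ = RC = 1.111×10^-7 s, so t/τ = 0.2655 and e^(−t/τ) = 0.7668.
I_d = I_cond = (V₀/R) e^(−t/τ) = (4.952×10^-3)(0.7668) = 3.80×10^-3 A.

3.80×10^-3 A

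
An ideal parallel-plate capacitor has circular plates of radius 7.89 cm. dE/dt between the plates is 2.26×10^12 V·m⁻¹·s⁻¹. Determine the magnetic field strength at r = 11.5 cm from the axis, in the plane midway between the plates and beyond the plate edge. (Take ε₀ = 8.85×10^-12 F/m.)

6.80×10^-7 T

I_d = ε₀ dΦ_E/dt = ε₀ πR² (dE/dt) = (8.85×10^-12)(0.01956)(2.26×10^12) = 0.3912 A through the full plate area.
With r > R the enclosed displacement current is the full I_d; B = μ₀ I_d / (2πr) = 6.80×10^-7 T.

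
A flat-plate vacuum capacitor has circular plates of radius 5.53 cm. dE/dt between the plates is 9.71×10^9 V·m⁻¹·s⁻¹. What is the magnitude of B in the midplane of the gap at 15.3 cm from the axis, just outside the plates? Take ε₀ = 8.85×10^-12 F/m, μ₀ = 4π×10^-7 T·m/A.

1.08×10^-9 T

Through the whole plate area (πR² = 9.607×10^-3 m²), I_d = ε₀ πR² dE/dt = 8.256×10^-4 A.
For r ≥ R the full I_d is enclosed: B = μ₀ I_d/(2πr) = (4π×10^-7)(8.256×10^-4)/(2π·0.153) = 1.08×10^-9 T.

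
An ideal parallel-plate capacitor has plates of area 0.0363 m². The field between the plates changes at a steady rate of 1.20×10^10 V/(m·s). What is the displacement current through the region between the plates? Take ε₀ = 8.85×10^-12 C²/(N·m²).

3.86×10^-3 A

With a uniform field, Φ_E = EA, so I_d = ε₀ A dE/dt = 3.86×10^-3 A.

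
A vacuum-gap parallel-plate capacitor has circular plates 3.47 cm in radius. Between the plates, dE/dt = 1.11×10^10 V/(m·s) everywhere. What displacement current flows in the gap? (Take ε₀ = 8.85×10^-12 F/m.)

With a uniform field, Φ_E = EA, so I_d = ε₀ A dE/dt = 3.72×10^-4 A.

3.72×10^-4 A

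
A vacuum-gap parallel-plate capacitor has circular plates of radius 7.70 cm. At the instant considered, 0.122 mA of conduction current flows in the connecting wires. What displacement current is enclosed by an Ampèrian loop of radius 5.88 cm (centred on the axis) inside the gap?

No conduction current crosses the gap, so I_d there equals the 1.22×10^-4 A in the leads.
Since J_d is uniform, the enclosed fraction is (r/R)² = 0.5831, giving I_d,enc = 7.11×10^-5 A.

7.11×10^-5 A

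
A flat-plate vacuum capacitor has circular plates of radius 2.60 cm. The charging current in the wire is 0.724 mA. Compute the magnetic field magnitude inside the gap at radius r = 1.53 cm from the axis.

Between the plates the displacement current equals the wire current: I_d = 0.724 mA = 7.24×10^-4 A.
An Ampèrian loop of radius r encloses a fraction (r/R)² of I_d. Then B·2πr = μ₀ I_d (r/R)², giving B = μ₀ I_d r/(2πR²) = 3.28×10^-9 T.

3.28×10^-9 T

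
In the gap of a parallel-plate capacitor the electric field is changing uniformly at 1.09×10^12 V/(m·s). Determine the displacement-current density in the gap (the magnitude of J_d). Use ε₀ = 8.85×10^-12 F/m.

J_d = ε₀ dE/dt = (8.85×10^-12)(1.09×10^12) = 9.65 A/m².

9.65 A/m²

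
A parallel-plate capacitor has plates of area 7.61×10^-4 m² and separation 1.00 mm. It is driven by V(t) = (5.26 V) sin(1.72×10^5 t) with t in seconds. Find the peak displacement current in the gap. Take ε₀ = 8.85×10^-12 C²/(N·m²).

(dE/dt)_max = V₀ω/d = 9.047×10^8 V/(m·s); ω = 1.72×10^5 rad/s.
I_d,max = ε₀ A (dE/dt)_max = (8.85×10^-12)(7.61×10^-4)(9.047×10^8) = 6.09×10^-6 A.

6.09×10^-6 A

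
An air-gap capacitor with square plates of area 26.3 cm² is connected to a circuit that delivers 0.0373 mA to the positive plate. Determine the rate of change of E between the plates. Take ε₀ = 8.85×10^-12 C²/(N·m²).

1.60×10^9 V/(m·s)

By continuity, I_d in the gap equals the 0.0373 mA flowing in the wire.
Since I_d = ε₀ A dE/dt, dE/dt = I_d/(ε₀A) = (3.73×10^-5)/((8.85×10^-12)(2.63×10^-3)) = 1.60×10^9 V/(m·s).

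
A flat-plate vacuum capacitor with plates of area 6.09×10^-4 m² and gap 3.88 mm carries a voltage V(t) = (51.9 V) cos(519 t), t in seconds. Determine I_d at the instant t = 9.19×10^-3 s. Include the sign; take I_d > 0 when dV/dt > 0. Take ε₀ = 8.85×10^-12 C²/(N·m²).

3.74×10^-8 A

dV/dt = (51.9)(519)·−sin(4.76961) = 2.689×10^4 V/s.
I_d = C dV/dt with C = ε₀A/d = (8.85×10^-12)(6.09×10^-4)/(3.88×10^-3) = 1.389×10^-12 F, so I_d = (1.389×10^-12)(2.689×10^4) = 3.74×10^-8 A.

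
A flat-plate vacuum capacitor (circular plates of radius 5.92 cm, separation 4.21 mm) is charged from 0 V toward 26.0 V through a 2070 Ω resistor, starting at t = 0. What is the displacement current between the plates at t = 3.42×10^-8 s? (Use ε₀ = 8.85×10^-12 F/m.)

6.15×10^-3 A

With C = ε₀A/d = (8.85×10^-12)(0.01101)/(4.21×10^-3) = 2.314×10^-11 F, the time constant is τ = RC = 4.790×10^-8 s, so t/τ = 0.7140 and e^(−t/τ) = 0.4897.
I_d = I_cond = (V₀/R) e^(−t/τ) = (0.01256)(0.4897) = 6.15×10^-3 A.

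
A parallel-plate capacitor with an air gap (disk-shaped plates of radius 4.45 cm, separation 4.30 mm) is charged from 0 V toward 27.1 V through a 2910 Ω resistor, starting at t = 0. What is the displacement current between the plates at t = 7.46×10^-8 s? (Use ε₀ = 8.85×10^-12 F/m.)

1.26×10^-3 A

C = ε₀A/d = (8.85×10^-12)(6.221×10^-3)/(4.30×10^-3) = 1.280×10^-11 F, so τ = RC = 3.725×10^-8 s.
The conduction current is I(t) = (V₀/R) e^(−t/τ), and the displacement current between the plates equals it.
t/τ = 2.003; I_d = (27.1/2910) · e^(−2.003) = (9.313×10^-3)(0.1349) = 1.26×10^-3 A.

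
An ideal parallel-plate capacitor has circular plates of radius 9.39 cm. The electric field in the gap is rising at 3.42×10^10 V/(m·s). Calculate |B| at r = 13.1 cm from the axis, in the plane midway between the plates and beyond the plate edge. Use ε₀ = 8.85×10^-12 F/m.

1.28×10^-8 T

Total displacement current: I_d = ε₀(πR²)(dE/dt) = (8.85×10^-12)(0.02770)(3.42×10^10) = 8.384×10^-3 A.
Outside the plates the loop encloses all of I_d, so B·2πr = μ₀ I_d and B = 1.28×10^-8 T.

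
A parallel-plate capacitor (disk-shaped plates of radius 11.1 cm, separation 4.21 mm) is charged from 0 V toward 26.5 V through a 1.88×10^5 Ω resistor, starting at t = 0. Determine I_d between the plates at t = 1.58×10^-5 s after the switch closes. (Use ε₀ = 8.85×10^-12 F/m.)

5.02×10^-5 A

C = ε₀A/d = (8.85×10^-12)(0.03871)/(4.21×10^-3) = 8.137×10^-11 F and τ = RC = 1.530×10^-5 s. I_d in the gap equals the RC charging current.
I_d(t) = (V₀/R) e^(−t/τ) = 1.410×10^-4 · e^(−1.033) = 5.02×10^-5 A.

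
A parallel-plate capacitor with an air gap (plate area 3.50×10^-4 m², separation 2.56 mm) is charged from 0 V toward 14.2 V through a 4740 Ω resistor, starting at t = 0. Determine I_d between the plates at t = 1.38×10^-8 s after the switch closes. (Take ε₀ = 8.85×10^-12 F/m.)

C = ε₀A/d = (8.85×10^-12)(3.50×10^-4)/(2.56×10^-3) = 1.210×10^-12 F and τ = RC = 5.735×10^-9 s. I_d in the gap equals the RC charging current.
I_d(t) = (V₀/R) e^(−t/τ) = 2.996×10^-3 · e^(−2.406) = 2.70×10^-4 A.

2.70×10^-4 A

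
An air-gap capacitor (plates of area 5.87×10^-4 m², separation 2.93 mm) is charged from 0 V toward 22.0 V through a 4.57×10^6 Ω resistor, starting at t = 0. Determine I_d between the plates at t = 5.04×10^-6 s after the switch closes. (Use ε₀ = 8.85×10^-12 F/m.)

C = ε₀A/d = (8.85×10^-12)(5.87×10^-4)/(2.93×10^-3) = 1.773×10^-12 F and τ = RC = 8.103×10^-6 s. I_d in the gap equals the RC charging current.
I_d(t) = (V₀/R) e^(−t/τ) = 4.814×10^-6 · e^(−0.6220) = 2.58×10^-6 A.

2.58×10^-6 A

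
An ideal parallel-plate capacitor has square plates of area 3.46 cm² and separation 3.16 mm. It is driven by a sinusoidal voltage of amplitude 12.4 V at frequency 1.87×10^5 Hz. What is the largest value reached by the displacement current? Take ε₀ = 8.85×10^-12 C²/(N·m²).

1.41×10^-5 A

The displacement current equals the conduction current C dV/dt, which peaks at C V₀ ω.
With C = ε₀A/d = (8.85×10^-12)(3.46×10^-4)/(3.16×10^-3) = 9.690×10^-13 F and ω = 2πf = 1.175×10^6 rad/s, I_d,max = (9.690×10^-13)(12.4)(1.175×10^6) = 1.41×10^-5 A.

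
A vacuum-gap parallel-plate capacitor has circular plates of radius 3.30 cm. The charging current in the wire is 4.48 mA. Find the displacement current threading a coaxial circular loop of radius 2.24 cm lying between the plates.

By continuity the displacement current in the gap matches the conduction current: I_d = 4.48×10^-3 A.
Through an area πr² the displacement current is I_d·(πr²/πR²) = I_d (r/R)² = 2.06×10^-3 A.

2.06×10^-3 A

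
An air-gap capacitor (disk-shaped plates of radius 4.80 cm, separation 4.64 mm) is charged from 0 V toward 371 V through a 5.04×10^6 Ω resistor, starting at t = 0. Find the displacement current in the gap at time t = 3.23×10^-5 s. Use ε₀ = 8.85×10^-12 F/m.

C = ε₀A/d = (8.85×10^-12)(7.238×10^-3)/(4.64×10^-3) = 1.381×10^-11 F, so τ = RC = 6.960×10^-5 s.
The conduction current is I(t) = (V₀/R) e^(−t/τ), and the displacement current between the plates equals it.
t/τ = 0.4641; I_d = (371/5.04×10^6) · e^(−0.4641) = (7.361×10^-5)(0.6287) = 4.63×10^-5 A.

4.63×10^-5 A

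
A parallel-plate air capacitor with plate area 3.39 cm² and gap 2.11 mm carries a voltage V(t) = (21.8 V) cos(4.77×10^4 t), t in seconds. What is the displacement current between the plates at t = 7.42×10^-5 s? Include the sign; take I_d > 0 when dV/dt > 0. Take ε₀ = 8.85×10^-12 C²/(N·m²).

dE/dt = (V₀ω/d)·−sin(ωt) with ωt = 3.53934 rad: (21.8)(4.77×10^4)(0.3873)/(2.11×10^-3) = 1.909×10^8 V/(m·s).
I_d = ε₀ A dE/dt = (8.85×10^-12)(3.39×10^-4)(1.909×10^8) = 5.73×10^-7 A.

5.73×10^-7 A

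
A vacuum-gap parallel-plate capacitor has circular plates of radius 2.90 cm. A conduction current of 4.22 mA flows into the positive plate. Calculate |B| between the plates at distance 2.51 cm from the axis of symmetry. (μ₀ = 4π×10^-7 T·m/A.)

By continuity the displacement current in the gap matches the conduction current: I_d = 4.22×10^-3 A.
An Ampèrian loop of radius r encloses a fraction (r/R)² of I_d. Then B·2πr = μ₀ I_d (r/R)², giving B = μ₀ I_d r/(2πR²) = 2.52×10^-8 T.

2.52×10^-8 T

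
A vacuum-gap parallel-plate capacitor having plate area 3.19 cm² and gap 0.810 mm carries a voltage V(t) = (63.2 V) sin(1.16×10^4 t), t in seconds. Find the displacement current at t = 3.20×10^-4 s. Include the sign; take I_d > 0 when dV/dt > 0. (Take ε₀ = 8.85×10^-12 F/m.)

dV/dt = (63.2)(1.16×10^4)·cos(3.712) = -6.171×10^5 V/s.
I_d = C dV/dt with C = ε₀A/d = (8.85×10^-12)(3.19×10^-4)/(8.10×10^-4) = 3.485×10^-12 F, so I_d = (3.485×10^-12)(-6.171×10^5) = -2.15×10^-6 A.

-2.15×10^-6 A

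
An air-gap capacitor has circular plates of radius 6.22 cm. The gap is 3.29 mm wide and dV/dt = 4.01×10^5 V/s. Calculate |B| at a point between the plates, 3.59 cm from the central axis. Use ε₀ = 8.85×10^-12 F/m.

dE/dt = (dV/dt)/d = 1.219×10^8 V/(m·s); I_d = ε₀(πR²)(dE/dt) = (8.85×10^-12)(0.01215)(1.219×10^8) = 1.311×10^-5 A.
∮B·dl = μ₀ I_d,enc with I_d,enc = I_d r²/R² = 4.367×10^-6 A; so B = μ₀ I_d,enc/(2πr) = 2.43×10^-11 T.

2.43×10^-11 T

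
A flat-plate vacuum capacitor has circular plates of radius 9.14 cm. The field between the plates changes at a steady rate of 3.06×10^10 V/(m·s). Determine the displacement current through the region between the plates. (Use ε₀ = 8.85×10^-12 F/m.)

7.11×10^-3 A

I_d = ε₀ A (dE/dt) = (8.85×10^-12)(0.02624 m²)(3.06×10^10) = 7.11×10^-3 A.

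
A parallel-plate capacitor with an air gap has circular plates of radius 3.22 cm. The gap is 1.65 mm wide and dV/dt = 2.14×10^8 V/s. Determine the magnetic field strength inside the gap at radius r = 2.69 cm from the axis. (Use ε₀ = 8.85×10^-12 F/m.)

1.94×10^-8 T

With E = V/d, dE/dt = 1.297×10^11 V/(m·s) and πR² = 3.257×10^-3 m², giving I_d = ε₀ πR² dE/dt = 3.739×10^-3 A.
An Ampèrian loop of radius r encloses a fraction (r/R)² of I_d. Then B·2πr = μ₀ I_d (r/R)², giving B = μ₀ I_d r/(2πR²) = 1.94×10^-8 T.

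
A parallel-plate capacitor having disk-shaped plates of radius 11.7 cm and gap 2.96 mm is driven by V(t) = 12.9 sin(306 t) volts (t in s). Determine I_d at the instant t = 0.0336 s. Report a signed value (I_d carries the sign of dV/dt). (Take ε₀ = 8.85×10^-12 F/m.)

dV/dt = (12.9)(306)·cos(10.2816) = -2585 V/s.
I_d = C dV/dt with C = ε₀A/d = (8.85×10^-12)(0.04301)/(2.96×10^-3) = 1.286×10^-10 F, so I_d = (1.286×10^-10)(-2585) = -3.32×10^-7 A.

-3.32×10^-7 A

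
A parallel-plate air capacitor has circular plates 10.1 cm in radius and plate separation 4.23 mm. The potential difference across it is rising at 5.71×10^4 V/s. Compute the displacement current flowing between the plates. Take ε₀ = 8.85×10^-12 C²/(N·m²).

The field between the plates is E = V/d, so dE/dt = (5.71×10^4)/(4.23×10^-3 m) = 1.350×10^7 V/(m·s).
I_d = ε₀ A (dE/dt) = (8.85×10^-12)(0.03205)(1.350×10^7) = 3.83×10^-6 A.

3.83×10^-6 A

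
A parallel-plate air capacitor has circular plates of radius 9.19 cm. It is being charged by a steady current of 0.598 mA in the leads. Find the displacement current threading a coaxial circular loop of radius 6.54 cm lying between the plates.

3.03×10^-4 A

By continuity the displacement current in the gap matches the conduction current: I_d = 5.98×10^-4 A.
Since J_d is uniform, the enclosed fraction is (r/R)² = 0.5064, giving I_d,enc = 3.03×10^-4 A.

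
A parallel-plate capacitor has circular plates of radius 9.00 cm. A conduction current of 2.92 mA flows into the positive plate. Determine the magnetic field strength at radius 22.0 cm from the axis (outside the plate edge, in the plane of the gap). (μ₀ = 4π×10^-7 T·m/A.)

By continuity the displacement current in the gap matches the conduction current: I_d = 2.92×10^-3 A.
With r > R the enclosed displacement current is the full I_d; B = μ₀ I_d / (2πr) = 2.65×10^-9 T.

2.65×10^-9 T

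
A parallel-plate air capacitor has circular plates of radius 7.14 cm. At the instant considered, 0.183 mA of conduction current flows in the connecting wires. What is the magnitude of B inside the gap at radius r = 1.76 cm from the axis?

By continuity the displacement current in the gap matches the conduction current: I_d = 1.83×10^-4 A.
For r < R the Ampère–Maxwell law gives B(2πr) = μ₀ I_d (r²/R²), so B = μ₀ I_d r/(2πR²) = (4π×10^-7)(1.83×10^-4)(0.0176)/(2π·0.0714²) = 1.26×10^-10 T.

1.26×10^-10 T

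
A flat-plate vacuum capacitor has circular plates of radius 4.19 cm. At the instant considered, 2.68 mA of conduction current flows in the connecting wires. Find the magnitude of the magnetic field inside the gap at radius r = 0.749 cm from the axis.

By continuity the displacement current in the gap matches the conduction current: I_d = 2.68×10^-3 A.
∮B·dl = μ₀ I_d,enc with I_d,enc = I_d r²/R² = 8.564×10^-5 A; so B = μ₀ I_d,enc/(2πr) = 2.29×10^-9 T.

2.29×10^-9 T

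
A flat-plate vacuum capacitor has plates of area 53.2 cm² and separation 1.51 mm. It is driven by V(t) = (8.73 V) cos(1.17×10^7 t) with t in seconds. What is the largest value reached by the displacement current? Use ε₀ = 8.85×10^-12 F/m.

3.18×10^-3 A

The displacement current equals the conduction current C dV/dt, which peaks at C V₀ ω.
With C = ε₀A/d = (8.85×10^-12)(5.32×10^-3)/(1.51×10^-3) = 3.118×10^-11 F and ω = 1.17×10^7 rad/s, I_d,max = (3.118×10^-11)(8.73)(1.17×10^7) = 3.18×10^-3 A.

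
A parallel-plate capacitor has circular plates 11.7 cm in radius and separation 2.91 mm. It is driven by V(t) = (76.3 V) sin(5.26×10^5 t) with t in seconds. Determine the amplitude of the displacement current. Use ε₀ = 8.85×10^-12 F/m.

5.25×10^-3 A

The displacement current equals the conduction current C dV/dt, which peaks at C V₀ ω.
With C = ε₀A/d = (8.85×10^-12)(0.04301)/(2.91×10^-3) = 1.308×10^-10 F and ω = 5.26×10^5 rad/s, I_d,max = (1.308×10^-10)(76.3)(5.26×10^5) = 5.25×10^-3 A.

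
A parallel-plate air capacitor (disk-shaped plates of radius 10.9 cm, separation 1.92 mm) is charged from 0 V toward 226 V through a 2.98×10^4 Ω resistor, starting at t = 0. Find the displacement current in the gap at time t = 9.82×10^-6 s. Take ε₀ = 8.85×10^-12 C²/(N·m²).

C = ε₀A/d = (8.85×10^-12)(0.03733)/(1.92×10^-3) = 1.721×10^-10 F and τ = RC = 5.129×10^-6 s. I_d in the gap equals the RC charging current.
I_d(t) = (V₀/R) e^(−t/τ) = 7.584×10^-3 · e^(−1.915) = 1.12×10^-3 A.

1.12×10^-3 A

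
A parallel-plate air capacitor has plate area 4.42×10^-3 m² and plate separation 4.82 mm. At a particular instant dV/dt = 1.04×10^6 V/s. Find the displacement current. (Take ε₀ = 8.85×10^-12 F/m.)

E = V/d so dE/dt = (dV/dt)/d = 2.158×10^8 V/(m·s), and I_d = ε₀ A dE/dt = (8.85×10^-12)(4.42×10^-3)(2.158×10^8) = 8.44×10^-6 A.

8.44×10^-6 A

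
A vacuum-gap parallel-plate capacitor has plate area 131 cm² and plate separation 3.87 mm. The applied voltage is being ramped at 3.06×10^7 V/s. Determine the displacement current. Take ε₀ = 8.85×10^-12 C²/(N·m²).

9.17×10^-4 A

C = ε₀A/d = (8.85×10^-12)(0.0131)/(3.87×10^-3) = 2.996×10^-11 F.
I_d = C dV/dt = (2.996×10^-11)(3.06×10^7) = 9.17×10^-4 A.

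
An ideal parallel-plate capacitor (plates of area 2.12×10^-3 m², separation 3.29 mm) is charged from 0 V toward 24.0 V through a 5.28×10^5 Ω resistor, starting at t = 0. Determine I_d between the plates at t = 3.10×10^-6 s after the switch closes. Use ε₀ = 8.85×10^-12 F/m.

C = ε₀A/d = (8.85×10^-12)(2.12×10^-3)/(3.29×10^-3) = 5.703×10^-12 F and τ = RC = 3.011×10^-6 s. I_d in the gap equals the RC charging current.
I_d(t) = (V₀/R) e^(−t/τ) = 4.545×10^-5 · e^(−1.030) = 1.62×10^-5 A.

1.62×10^-5 A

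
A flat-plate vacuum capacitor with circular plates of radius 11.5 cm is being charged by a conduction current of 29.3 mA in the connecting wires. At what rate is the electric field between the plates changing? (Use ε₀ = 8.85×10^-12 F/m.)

By continuity, I_d in the gap equals the 29.3 mA flowing in the wire.
Inverting I_d = ε₀ A dE/dt gives dE/dt = 0.0293 / (8.85×10^-12 · 0.04155) = 7.97×10^10 V/(m·s).

7.97×10^10 V/(m·s)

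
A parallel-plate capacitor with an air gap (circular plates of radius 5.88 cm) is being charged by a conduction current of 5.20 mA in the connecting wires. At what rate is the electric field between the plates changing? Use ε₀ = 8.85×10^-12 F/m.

Charge continuity gives I_d = I = 5.20×10^-3 A between the plates.
Since I_d = ε₀ A dE/dt, dE/dt = I_d/(ε₀A) = (5.20×10^-3)/((8.85×10^-12)(0.01086)) = 5.41×10^10 V/(m·s).

5.41×10^10 V/(m·s)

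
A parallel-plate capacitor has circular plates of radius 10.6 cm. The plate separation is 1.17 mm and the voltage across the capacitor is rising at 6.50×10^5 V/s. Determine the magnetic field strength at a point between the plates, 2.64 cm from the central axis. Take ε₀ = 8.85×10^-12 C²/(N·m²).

dE/dt = (dV/dt)/d = 5.556×10^8 V/(m·s); I_d = ε₀(πR²)(dE/dt) = (8.85×10^-12)(0.03530)(5.556×10^8) = 1.736×10^-4 A.
∮B·dl = μ₀ I_d,enc with I_d,enc = I_d r²/R² = 1.077×10^-5 A; so B = μ₀ I_d,enc/(2πr) = 8.16×10^-11 T.

8.16×10^-11 T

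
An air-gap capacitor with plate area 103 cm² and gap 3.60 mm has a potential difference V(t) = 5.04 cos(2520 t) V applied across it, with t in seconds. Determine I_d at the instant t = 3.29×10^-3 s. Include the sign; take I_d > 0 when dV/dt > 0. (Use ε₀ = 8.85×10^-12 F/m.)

dV/dt = (5.04)(2520)·−sin(8.2908) = -1.151×10^4 V/s.
I_d = C dV/dt with C = ε₀A/d = (8.85×10^-12)(0.0103)/(3.60×10^-3) = 2.532×10^-11 F, so I_d = (2.532×10^-11)(-1.151×10^4) = -2.91×10^-7 A.

-2.91×10^-7 A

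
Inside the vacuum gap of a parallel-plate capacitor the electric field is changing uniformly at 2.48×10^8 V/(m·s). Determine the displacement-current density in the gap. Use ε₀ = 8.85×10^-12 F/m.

2.19×10^-3 A/m²

The displacement-current density is ε₀ ∂E/∂t = (8.85×10^-12)(2.48×10^8) = 2.19×10^-3 A/m².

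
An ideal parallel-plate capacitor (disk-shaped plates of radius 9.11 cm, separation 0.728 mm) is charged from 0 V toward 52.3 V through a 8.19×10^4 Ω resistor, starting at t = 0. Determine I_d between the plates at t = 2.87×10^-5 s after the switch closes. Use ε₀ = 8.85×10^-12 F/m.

C = ε₀A/d = (8.85×10^-12)(0.02607)/(7.28×10^-4) = 3.169×10^-10 F, so τ = RC = 2.595×10^-5 s.
The conduction current is I(t) = (V₀/R) e^(−t/τ), and the displacement current between the plates equals it.
t/τ = 1.106; I_d = (52.3/8.19×10^4) · e^(−1.106) = (6.386×10^-4)(0.3309) = 2.11×10^-4 A.

2.11×10^-4 A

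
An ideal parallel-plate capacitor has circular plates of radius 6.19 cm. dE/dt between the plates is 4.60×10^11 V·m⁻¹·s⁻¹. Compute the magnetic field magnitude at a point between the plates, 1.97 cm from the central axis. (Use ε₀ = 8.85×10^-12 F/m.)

5.04×10^-8 T

Through the whole plate area (πR² = 0.01204 m²), I_d = ε₀ πR² dE/dt = 0.04901 A.
For r < R the Ampère–Maxwell law gives B(2πr) = μ₀ I_d (r²/R²), so B = μ₀ I_d r/(2πR²) = (4π×10^-7)(0.04901)(0.0197)/(2π·0.0619²) = 5.04×10^-8 T.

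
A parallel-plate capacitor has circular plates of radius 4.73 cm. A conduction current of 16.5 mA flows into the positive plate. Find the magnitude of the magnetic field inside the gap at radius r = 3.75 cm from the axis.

5.53×10^-8 T

By continuity the displacement current in the gap matches the conduction current: I_d = 0.0165 A.
∮B·dl = μ₀ I_d,enc with I_d,enc = I_d r²/R² = 0.01037 A; so B = μ₀ I_d,enc/(2πr) = 5.53×10^-8 T.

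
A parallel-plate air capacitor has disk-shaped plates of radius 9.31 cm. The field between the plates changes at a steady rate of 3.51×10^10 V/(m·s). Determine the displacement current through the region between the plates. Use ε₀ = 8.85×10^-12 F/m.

The displacement current is ε₀ times dΦ_E/dt = ε₀ A dE/dt = (8.85×10^-12)(0.02723)(3.51×10^10) = 8.46×10^-3 A.

8.46×10^-3 A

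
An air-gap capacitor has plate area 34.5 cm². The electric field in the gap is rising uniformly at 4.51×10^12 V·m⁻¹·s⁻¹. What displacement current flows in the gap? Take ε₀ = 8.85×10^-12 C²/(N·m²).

0.138 A

The displacement current is ε₀ times dΦ_E/dt = ε₀ A dE/dt = (8.85×10^-12)(3.45×10^-3)(4.51×10^12) = 0.138 A.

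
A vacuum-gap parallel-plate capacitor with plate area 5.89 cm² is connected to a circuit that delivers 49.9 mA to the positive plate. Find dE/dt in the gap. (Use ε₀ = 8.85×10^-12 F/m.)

By continuity, I_d in the gap equals the 49.9 mA flowing in the wire.
Then dE/dt = I_d/(ε₀A) = 9.57×10^12 V/(m·s).

9.57×10^12 V/(m·s)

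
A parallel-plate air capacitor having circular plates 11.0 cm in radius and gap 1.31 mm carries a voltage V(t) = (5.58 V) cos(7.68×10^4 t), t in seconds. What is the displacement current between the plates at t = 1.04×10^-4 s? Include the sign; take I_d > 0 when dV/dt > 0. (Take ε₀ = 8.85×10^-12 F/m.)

-1.09×10^-4 A

dE/dt = (V₀ω/d)·−sin(ωt) with ωt = 7.9872 rad: (5.58)(7.68×10^4)(-0.9911)/(1.31×10^-3) = -3.242×10^8 V/(m·s).
I_d = ε₀ A dE/dt = (8.85×10^-12)(0.03801)(-3.242×10^8) = -1.09×10^-4 A.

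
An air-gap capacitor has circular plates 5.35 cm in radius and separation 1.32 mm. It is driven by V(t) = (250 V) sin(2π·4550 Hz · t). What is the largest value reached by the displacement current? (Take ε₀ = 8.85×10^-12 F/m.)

4.31×10^-4 A

The displacement current equals the conduction current C dV/dt, which peaks at C V₀ ω.
With C = ε₀A/d = (8.85×10^-12)(8.992×10^-3)/(1.32×10^-3) = 6.029×10^-11 F and ω = 2πf = 2.859×10^4 rad/s, I_d,max = (6.029×10^-11)(250)(2.859×10^4) = 4.31×10^-4 A.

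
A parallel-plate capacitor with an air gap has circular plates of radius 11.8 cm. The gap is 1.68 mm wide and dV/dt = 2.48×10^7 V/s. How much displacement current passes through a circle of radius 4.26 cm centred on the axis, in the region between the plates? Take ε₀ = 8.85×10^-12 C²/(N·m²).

With E = V/d, dE/dt = 1.476×10^10 V/(m·s) and πR² = 0.04374 m², giving I_d = ε₀ πR² dE/dt = 5.714×10^-3 A.
Through an area πr² the displacement current is I_d·(πr²/πR²) = I_d (r/R)² = 7.45×10^-4 A.

7.45×10^-4 A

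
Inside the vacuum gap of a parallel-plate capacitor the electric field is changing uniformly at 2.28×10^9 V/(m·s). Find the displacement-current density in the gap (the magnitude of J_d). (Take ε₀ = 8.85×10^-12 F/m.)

The displacement-current density is ε₀ ∂E/∂t = (8.85×10^-12)(2.28×10^9) = 0.0202 A/m².

0.0202 A/m²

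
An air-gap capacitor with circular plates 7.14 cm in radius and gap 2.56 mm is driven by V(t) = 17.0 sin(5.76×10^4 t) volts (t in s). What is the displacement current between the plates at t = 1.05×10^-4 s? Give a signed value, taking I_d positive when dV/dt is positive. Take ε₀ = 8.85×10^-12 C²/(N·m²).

C = ε₀A/d = (8.85×10^-12)(0.01602)/(2.56×10^-3) = 5.538×10^-11 F. dV/dt = V₀ω·cos(ωt); at ωt = 6.048 rad this factor is 0.9725.
I_d = C dV/dt = (5.538×10^-11)(17.0)(5.76×10^4)(0.9725) = 5.27×10^-5 A.

5.27×10^-5 A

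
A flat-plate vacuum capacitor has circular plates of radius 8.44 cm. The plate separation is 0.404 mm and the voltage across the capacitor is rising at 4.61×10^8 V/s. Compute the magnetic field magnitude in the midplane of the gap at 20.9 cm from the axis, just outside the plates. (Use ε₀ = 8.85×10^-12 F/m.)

dE/dt = (dV/dt)/d = 1.141×10^12 V/(m·s); I_d = ε₀(πR²)(dE/dt) = (8.85×10^-12)(0.02238)(1.141×10^12) = 0.2260 A.
For r ≥ R the full I_d is enclosed: B = μ₀ I_d/(2πr) = (4π×10^-7)(0.2260)/(2π·0.209) = 2.16×10^-7 T.

2.16×10^-7 T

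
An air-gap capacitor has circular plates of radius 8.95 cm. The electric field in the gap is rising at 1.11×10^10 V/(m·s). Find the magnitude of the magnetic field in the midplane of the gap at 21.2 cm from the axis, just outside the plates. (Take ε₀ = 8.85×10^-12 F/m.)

2.33×10^-9 T

I_d = ε₀ dΦ_E/dt = ε₀ πR² (dE/dt) = (8.85×10^-12)(0.02516)(1.11×10^10) = 2.472×10^-3 A through the full plate area.
Outside the plates the loop encloses all of I_d, so B·2πr = μ₀ I_d and B = 2.33×10^-9 T.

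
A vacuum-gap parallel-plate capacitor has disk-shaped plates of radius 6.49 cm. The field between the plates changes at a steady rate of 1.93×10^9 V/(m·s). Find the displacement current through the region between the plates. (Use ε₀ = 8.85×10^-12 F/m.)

2.26×10^-4 A

I_d = ε₀ A (dE/dt) = (8.85×10^-12)(0.01323 m²)(1.93×10^9) = 2.26×10^-4 A.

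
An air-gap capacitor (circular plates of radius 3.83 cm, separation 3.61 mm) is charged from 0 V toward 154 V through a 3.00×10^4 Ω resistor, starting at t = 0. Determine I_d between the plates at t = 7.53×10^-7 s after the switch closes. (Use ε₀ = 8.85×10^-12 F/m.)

5.57×10^-4 A

C = ε₀A/d = (8.85×10^-12)(4.608×10^-3)/(3.61×10^-3) = 1.130×10^-11 F, so τ = RC = 3.390×10^-7 s.
The conduction current is I(t) = (V₀/R) e^(−t/τ), and the displacement current between the plates equals it.
t/τ = 2.221; I_d = (154/3.00×10^4) · e^(−2.221) = (5.133×10^-3)(0.1085) = 5.57×10^-4 A.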